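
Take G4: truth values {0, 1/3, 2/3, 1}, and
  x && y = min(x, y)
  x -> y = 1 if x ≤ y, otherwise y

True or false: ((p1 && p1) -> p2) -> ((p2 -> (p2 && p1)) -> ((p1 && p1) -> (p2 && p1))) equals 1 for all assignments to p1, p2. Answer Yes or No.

p1 = 0, p2 = 0 ↦ 1
p1 = 0, p2 = 1/3 ↦ 1
p1 = 0, p2 = 2/3 ↦ 1
p1 = 0, p2 = 1 ↦ 1
p1 = 1/3, p2 = 0 ↦ 1
p1 = 1/3, p2 = 1/3 ↦ 1
p1 = 1/3, p2 = 2/3 ↦ 1
p1 = 1/3, p2 = 1 ↦ 1
p1 = 2/3, p2 = 0 ↦ 1
p1 = 2/3, p2 = 1/3 ↦ 1
p1 = 2/3, p2 = 2/3 ↦ 1
p1 = 2/3, p2 = 1 ↦ 1
p1 = 1, p2 = 0 ↦ 1
p1 = 1, p2 = 1/3 ↦ 1
p1 = 1, p2 = 2/3 ↦ 1
p1 = 1, p2 = 1 ↦ 1
Every assignment gives a value ≥ 1.

Yes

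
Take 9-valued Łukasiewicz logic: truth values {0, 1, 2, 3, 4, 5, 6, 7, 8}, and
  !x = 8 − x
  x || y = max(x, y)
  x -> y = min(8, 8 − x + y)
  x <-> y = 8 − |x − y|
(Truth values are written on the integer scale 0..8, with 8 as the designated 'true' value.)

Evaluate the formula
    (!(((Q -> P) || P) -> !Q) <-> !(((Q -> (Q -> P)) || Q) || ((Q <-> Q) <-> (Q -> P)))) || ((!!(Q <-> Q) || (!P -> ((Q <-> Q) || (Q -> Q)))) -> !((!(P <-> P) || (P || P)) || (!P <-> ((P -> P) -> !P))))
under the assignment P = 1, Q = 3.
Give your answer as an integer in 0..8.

Q -> P = 3 -> 1 = 6
(Q -> P) || P = 6 || 1 = 6
!Q = !3 = 5
((Q -> P) || P) -> !Q = 6 -> 5 = 7
!(((Q -> P) || P) -> !Q) = !7 = 1
Q -> P = 3 -> 1 = 6
Q -> (Q -> P) = 3 -> 6 = 8
(Q -> (Q -> P)) || Q = 8 || 3 = 8
Q <-> Q = 3 <-> 3 = 8
Q -> P = 3 -> 1 = 6
(Q <-> Q) <-> (Q -> P) = 8 <-> 6 = 6
((Q -> (Q -> P)) || Q) || ((Q <-> Q) <-> (Q -> P)) = 8 || 6 = 8
!(((Q -> (Q -> P)) || Q) || ((Q <-> Q) <-> (Q -> P))) = !8 = 0
!(((Q -> P) || P) -> !Q) <-> !(((Q -> (Q -> P)) || Q) || ((Q <-> Q) <-> (Q -> P))) = 1 <-> 0 = 7
Q <-> Q = 3 <-> 3 = 8
!(Q <-> Q) = !8 = 0
!!(Q <-> Q) = !0 = 8
!P = !1 = 7
Q <-> Q = 3 <-> 3 = 8
Q -> Q = 3 -> 3 = 8
(Q <-> Q) || (Q -> Q) = 8 || 8 = 8
!P -> ((Q <-> Q) || (Q -> Q)) = 7 -> 8 = 8
!!(Q <-> Q) || (!P -> ((Q <-> Q) || (Q -> Q))) = 8 || 8 = 8
P <-> P = 1 <-> 1 = 8
!(P <-> P) = !8 = 0
P || P = 1 || 1 = 1
!(P <-> P) || (P || P) = 0 || 1 = 1
!P = !1 = 7
P -> P = 1 -> 1 = 8
!P = !1 = 7
(P -> P) -> !P = 8 -> 7 = 7
!P <-> ((P -> P) -> !P) = 7 <-> 7 = 8
(!(P <-> P) || (P || P)) || (!P <-> ((P -> P) -> !P)) = 1 || 8 = 8
!((!(P <-> P) || (P || P)) || (!P <-> ((P -> P) -> !P))) = !8 = 0
(!!(Q <-> Q) || (!P -> ((Q <-> Q) || (Q -> Q)))) -> !((!(P <-> P) || (P || P)) || (!P <-> ((P -> P) -> !P))) = 8 -> 0 = 0
(!(((Q -> P) || P) -> !Q) <-> !(((Q -> (Q -> P)) || Q) || ((Q <-> Q) <-> (Q -> P)))) || ((!!(Q <-> Q) || (!P -> ((Q <-> Q) || (Q -> Q)))) -> !((!(P <-> P) || (P || P)) || (!P <-> ((P -> P) -> !P)))) = 7 || 0 = 7

7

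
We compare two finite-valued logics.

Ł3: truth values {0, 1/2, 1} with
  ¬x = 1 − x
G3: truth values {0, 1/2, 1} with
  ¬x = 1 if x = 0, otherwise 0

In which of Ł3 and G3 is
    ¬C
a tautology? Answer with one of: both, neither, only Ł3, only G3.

In Ł3: at C = 1/2 the value is 1/2 — not a tautology.
In G3: at C = 1/2 the value is 0 — not a tautology.

neither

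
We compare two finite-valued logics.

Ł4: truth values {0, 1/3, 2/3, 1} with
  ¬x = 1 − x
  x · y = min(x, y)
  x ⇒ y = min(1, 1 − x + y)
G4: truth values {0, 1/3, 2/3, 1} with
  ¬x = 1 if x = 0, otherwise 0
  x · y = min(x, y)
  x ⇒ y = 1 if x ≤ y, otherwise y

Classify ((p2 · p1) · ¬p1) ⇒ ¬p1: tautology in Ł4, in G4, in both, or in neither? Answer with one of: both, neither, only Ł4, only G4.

In Ł4: every assignment gives 1 — tautology.
In G4: every assignment gives 1 — tautology.

both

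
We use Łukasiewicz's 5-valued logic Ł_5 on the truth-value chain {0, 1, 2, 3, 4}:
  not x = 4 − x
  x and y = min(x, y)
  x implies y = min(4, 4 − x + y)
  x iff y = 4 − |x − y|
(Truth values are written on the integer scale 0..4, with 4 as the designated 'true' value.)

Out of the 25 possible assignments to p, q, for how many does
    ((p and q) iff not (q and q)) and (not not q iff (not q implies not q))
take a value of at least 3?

5

value 4: 1 assignment (counts)
value 3: 4 assignments (counts)
value 2: 8 assignments
value 1: 6 assignments
value 0: 6 assignments
So 5 of the 25 assignments meet the threshold.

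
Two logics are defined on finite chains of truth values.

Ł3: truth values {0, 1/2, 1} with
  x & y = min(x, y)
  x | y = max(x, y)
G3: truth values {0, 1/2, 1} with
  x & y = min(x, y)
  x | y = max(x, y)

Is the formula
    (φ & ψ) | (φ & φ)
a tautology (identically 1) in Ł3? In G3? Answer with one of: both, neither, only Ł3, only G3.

In Ł3: at φ = 0, ψ = 0 the value is 0 — not a tautology.
In G3: at φ = 0, ψ = 0 the value is 0 — not a tautology.

neither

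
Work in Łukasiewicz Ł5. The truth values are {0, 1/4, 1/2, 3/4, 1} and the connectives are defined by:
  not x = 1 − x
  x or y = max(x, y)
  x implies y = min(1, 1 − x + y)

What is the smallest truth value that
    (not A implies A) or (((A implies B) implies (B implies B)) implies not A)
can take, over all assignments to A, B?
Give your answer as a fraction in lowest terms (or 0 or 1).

Take A = 1/4, B = 0:
not A = not 1/4 = 3/4
not A implies A = 3/4 implies 1/4 = 1/2
A implies B = 1/4 implies 0 = 3/4
B implies B = 0 implies 0 = 1
(A implies B) implies (B implies B) = 3/4 implies 1 = 1
not A = not 1/4 = 3/4
((A implies B) implies (B implies B)) implies not A = 1 implies 3/4 = 3/4
(not A implies A) or (((A implies B) implies (B implies B)) implies not A) = 1/2 or 3/4 = 3/4
No assignment yields a value below 3/4, so this is the minimum.

3/4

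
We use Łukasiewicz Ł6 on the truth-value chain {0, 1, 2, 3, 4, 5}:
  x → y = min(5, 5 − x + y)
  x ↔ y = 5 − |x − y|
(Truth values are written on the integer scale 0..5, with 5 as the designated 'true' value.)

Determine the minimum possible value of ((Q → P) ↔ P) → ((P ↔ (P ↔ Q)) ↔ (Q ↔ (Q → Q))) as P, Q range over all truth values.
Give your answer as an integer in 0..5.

Take P = 3, Q = 0:
Q → P = 0 → 3 = 5
(Q → P) ↔ P = 5 ↔ 3 = 3
P ↔ Q = 3 ↔ 0 = 2
P ↔ (P ↔ Q) = 3 ↔ 2 = 4
Q → Q = 0 → 0 = 5
Q ↔ (Q → Q) = 0 ↔ 5 = 0
(P ↔ (P ↔ Q)) ↔ (Q ↔ (Q → Q)) = 4 ↔ 0 = 1
((Q → P) ↔ P) → ((P ↔ (P ↔ Q)) ↔ (Q ↔ (Q → Q))) = 3 → 1 = 3
No assignment yields a value below 3, so this is the minimum.

3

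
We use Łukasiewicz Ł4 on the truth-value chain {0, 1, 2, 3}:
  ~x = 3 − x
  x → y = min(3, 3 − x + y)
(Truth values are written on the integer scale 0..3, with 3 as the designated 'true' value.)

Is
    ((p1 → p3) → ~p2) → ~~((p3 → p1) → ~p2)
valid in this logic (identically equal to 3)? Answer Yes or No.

No

Counterexample: take p1 = 1, p2 = 1, p3 = 0.
p1 → p3 = 1 → 0 = 2
~p2 = ~1 = 2
(p1 → p3) → ~p2 = 2 → 2 = 3
p3 → p1 = 0 → 1 = 3
~p2 = ~1 = 2
(p3 → p1) → ~p2 = 3 → 2 = 2
~((p3 → p1) → ~p2) = ~2 = 1
~~((p3 → p1) → ~p2) = ~1 = 2
((p1 → p3) → ~p2) → ~~((p3 → p1) → ~p2) = 3 → 2 = 2
This gives 2 ≠ 3.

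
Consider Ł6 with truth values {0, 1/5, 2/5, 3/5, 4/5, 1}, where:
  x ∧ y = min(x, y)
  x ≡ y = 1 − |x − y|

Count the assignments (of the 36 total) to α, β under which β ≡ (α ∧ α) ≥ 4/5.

value 1: 6 assignments (counts)
value 4/5: 10 assignments (counts)
value 3/5: 8 assignments
value 2/5: 6 assignments
value 1/5: 4 assignments
value 0: 2 assignments
So 16 of the 36 assignments meet the threshold.

16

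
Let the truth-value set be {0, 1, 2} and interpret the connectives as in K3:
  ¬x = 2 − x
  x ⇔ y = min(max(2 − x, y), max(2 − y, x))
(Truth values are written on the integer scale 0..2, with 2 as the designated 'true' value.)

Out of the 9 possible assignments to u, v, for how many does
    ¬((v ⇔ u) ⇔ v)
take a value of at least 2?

2

u = 0, v = 0 ↦ 2  ≥
u = 0, v = 1 ↦ 1  <
u = 0, v = 2 ↦ 2  ≥
u = 1, v = 0 ↦ 1  <
u = 1, v = 1 ↦ 1  <
u = 1, v = 2 ↦ 1  <
u = 2, v = 0 ↦ 0  <
u = 2, v = 1 ↦ 1  <
u = 2, v = 2 ↦ 0  <
So 2 of the 9 assignments meet the threshold.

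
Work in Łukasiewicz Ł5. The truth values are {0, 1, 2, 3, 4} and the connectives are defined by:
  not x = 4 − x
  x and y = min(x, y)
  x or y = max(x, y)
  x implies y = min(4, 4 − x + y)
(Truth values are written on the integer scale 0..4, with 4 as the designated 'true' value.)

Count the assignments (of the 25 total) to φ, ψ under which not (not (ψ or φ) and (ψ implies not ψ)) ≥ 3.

16

value 4: 9 assignments (counts)
value 3: 7 assignments (counts)
value 2: 5 assignments
value 1: 3 assignments
value 0: 1 assignment
So 16 of the 25 assignments meet the threshold.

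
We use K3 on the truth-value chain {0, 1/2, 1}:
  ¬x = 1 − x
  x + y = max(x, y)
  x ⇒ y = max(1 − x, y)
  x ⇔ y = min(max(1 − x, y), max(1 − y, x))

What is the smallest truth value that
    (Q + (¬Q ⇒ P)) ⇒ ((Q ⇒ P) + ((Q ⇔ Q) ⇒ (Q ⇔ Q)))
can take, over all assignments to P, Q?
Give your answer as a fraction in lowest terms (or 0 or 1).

Take P = 0, Q = 1/2:
¬Q = ¬1/2 = 1/2
¬Q ⇒ P = 1/2 ⇒ 0 = 1/2
Q + (¬Q ⇒ P) = 1/2 + 1/2 = 1/2
Q ⇒ P = 1/2 ⇒ 0 = 1/2
Q ⇔ Q = 1/2 ⇔ 1/2 = 1/2
Q ⇔ Q = 1/2 ⇔ 1/2 = 1/2
(Q ⇔ Q) ⇒ (Q ⇔ Q) = 1/2 ⇒ 1/2 = 1/2
(Q ⇒ P) + ((Q ⇔ Q) ⇒ (Q ⇔ Q)) = 1/2 + 1/2 = 1/2
(Q + (¬Q ⇒ P)) ⇒ ((Q ⇒ P) + ((Q ⇔ Q) ⇒ (Q ⇔ Q))) = 1/2 ⇒ 1/2 = 1/2
No assignment yields a value below 1/2, so this is the minimum.

1/2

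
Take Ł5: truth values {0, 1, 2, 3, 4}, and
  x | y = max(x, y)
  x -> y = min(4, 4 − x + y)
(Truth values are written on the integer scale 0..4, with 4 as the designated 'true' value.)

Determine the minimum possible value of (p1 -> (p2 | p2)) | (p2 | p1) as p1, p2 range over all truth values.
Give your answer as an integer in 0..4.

Take p1 = 2, p2 = 0:
p2 | p2 = 0 | 0 = 0
p1 -> (p2 | p2) = 2 -> 0 = 2
p2 | p1 = 0 | 2 = 2
(p1 -> (p2 | p2)) | (p2 | p1) = 2 | 2 = 2
No assignment yields a value below 2, so this is the minimum.

2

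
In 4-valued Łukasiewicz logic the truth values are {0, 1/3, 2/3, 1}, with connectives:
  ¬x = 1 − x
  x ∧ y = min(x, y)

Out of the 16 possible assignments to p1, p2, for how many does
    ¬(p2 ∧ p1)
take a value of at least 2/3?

12

p1 = 0, p2 = 0 ↦ 1  ≥
p1 = 0, p2 = 1/3 ↦ 1  ≥
p1 = 0, p2 = 2/3 ↦ 1  ≥
p1 = 0, p2 = 1 ↦ 1  ≥
p1 = 1/3, p2 = 0 ↦ 1  ≥
p1 = 1/3, p2 = 1/3 ↦ 2/3  ≥
p1 = 1/3, p2 = 2/3 ↦ 2/3  ≥
p1 = 1/3, p2 = 1 ↦ 2/3  ≥
p1 = 2/3, p2 = 0 ↦ 1  ≥
p1 = 2/3, p2 = 1/3 ↦ 2/3  ≥
p1 = 2/3, p2 = 2/3 ↦ 1/3  <
p1 = 2/3, p2 = 1 ↦ 1/3  <
p1 = 1, p2 = 0 ↦ 1  ≥
p1 = 1, p2 = 1/3 ↦ 2/3  ≥
p1 = 1, p2 = 2/3 ↦ 1/3  <
p1 = 1, p2 = 1 ↦ 0  <
So 12 of the 16 assignments meet the threshold.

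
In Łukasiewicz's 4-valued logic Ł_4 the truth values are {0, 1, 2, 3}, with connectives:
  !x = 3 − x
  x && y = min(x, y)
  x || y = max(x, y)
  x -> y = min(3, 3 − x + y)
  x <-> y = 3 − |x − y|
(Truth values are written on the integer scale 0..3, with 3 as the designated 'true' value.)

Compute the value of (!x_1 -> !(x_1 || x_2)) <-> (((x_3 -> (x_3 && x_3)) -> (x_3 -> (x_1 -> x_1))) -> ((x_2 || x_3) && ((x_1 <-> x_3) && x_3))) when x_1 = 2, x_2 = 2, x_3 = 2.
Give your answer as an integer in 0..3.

2

!x_1 = !2 = 1
x_1 || x_2 = 2 || 2 = 2
!(x_1 || x_2) = !2 = 1
!x_1 -> !(x_1 || x_2) = 1 -> 1 = 3
x_3 && x_3 = 2 && 2 = 2
x_3 -> (x_3 && x_3) = 2 -> 2 = 3
x_1 -> x_1 = 2 -> 2 = 3
x_3 -> (x_1 -> x_1) = 2 -> 3 = 3
(x_3 -> (x_3 && x_3)) -> (x_3 -> (x_1 -> x_1)) = 3 -> 3 = 3
x_2 || x_3 = 2 || 2 = 2
x_1 <-> x_3 = 2 <-> 2 = 3
(x_1 <-> x_3) && x_3 = 3 && 2 = 2
(x_2 || x_3) && ((x_1 <-> x_3) && x_3) = 2 && 2 = 2
((x_3 -> (x_3 && x_3)) -> (x_3 -> (x_1 -> x_1))) -> ((x_2 || x_3) && ((x_1 <-> x_3) && x_3)) = 3 -> 2 = 2
(!x_1 -> !(x_1 || x_2)) <-> (((x_3 -> (x_3 && x_3)) -> (x_3 -> (x_1 -> x_1))) -> ((x_2 || x_3) && ((x_1 <-> x_3) && x_3))) = 3 <-> 2 = 2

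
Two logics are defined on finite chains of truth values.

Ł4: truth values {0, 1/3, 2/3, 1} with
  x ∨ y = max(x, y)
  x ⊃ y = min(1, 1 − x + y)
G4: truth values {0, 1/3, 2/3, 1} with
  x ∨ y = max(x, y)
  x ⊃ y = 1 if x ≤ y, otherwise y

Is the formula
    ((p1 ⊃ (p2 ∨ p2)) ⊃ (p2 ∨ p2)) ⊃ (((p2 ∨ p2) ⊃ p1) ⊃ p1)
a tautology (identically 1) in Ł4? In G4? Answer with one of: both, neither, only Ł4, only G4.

In Ł4: every assignment gives 1 — tautology.
In G4: at p1 = 1/3, p2 = 0 the value is 1/3 — not a tautology.

only Ł4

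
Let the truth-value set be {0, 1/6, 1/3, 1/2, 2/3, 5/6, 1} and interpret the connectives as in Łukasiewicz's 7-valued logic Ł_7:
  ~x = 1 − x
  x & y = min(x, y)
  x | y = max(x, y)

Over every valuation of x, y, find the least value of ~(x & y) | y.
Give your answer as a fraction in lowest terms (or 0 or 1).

Take x = 1/2, y = 1/2:
x & y = 1/2 & 1/2 = 1/2
~(x & y) = ~1/2 = 1/2
~(x & y) | y = 1/2 | 1/2 = 1/2
No assignment yields a value below 1/2, so this is the minimum.

1/2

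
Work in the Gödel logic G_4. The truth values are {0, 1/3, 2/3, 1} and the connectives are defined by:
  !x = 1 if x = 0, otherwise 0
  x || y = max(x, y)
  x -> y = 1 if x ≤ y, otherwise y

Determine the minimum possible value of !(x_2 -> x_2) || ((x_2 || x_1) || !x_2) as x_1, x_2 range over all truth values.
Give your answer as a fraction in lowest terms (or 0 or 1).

1/3

Take x_1 = 0, x_2 = 1/3:
x_2 -> x_2 = 1/3 -> 1/3 = 1
!(x_2 -> x_2) = !1 = 0
x_2 || x_1 = 1/3 || 0 = 1/3
!x_2 = !1/3 = 0
(x_2 || x_1) || !x_2 = 1/3 || 0 = 1/3
!(x_2 -> x_2) || ((x_2 || x_1) || !x_2) = 0 || 1/3 = 1/3
No assignment yields a value below 1/3, so this is the minimum.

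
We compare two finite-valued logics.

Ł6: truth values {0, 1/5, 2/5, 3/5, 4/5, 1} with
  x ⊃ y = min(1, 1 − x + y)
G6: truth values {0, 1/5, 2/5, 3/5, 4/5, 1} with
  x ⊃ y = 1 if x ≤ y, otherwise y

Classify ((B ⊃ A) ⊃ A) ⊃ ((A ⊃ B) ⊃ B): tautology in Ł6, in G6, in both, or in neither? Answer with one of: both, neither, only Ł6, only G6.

In Ł6: every assignment gives 1 — tautology.
In G6: at A = 0, B = 1/5 the value is 1/5 — not a tautology.

only Ł6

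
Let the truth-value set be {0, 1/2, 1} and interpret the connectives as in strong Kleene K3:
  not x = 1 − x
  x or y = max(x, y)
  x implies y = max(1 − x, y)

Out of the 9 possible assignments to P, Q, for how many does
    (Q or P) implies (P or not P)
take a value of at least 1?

P = 0, Q = 0 ↦ 1  ≥
P = 0, Q = 1/2 ↦ 1  ≥
P = 0, Q = 1 ↦ 1  ≥
P = 1/2, Q = 0 ↦ 1/2  <
P = 1/2, Q = 1/2 ↦ 1/2  <
P = 1/2, Q = 1 ↦ 1/2  <
P = 1, Q = 0 ↦ 1  ≥
P = 1, Q = 1/2 ↦ 1  ≥
P = 1, Q = 1 ↦ 1  ≥
So 6 of the 9 assignments meet the threshold.

6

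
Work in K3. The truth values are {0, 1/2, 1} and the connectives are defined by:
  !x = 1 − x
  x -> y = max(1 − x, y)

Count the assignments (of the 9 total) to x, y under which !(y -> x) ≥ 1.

x = 0, y = 0 ↦ 0  <
x = 0, y = 1/2 ↦ 1/2  <
x = 0, y = 1 ↦ 1  ≥
x = 1/2, y = 0 ↦ 0  <
x = 1/2, y = 1/2 ↦ 1/2  <
x = 1/2, y = 1 ↦ 1/2  <
x = 1, y = 0 ↦ 0  <
x = 1, y = 1/2 ↦ 0  <
x = 1, y = 1 ↦ 0  <
So 1 of the 9 assignments meets the threshold.

1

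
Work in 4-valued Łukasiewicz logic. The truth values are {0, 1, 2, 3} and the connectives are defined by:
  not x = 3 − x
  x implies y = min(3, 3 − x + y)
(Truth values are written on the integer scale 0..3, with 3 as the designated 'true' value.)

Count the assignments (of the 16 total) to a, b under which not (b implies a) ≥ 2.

a = 0, b = 0 ↦ 0  <
a = 0, b = 1 ↦ 1  <
a = 0, b = 2 ↦ 2  ≥
a = 0, b = 3 ↦ 3  ≥
a = 1, b = 0 ↦ 0  <
a = 1, b = 1 ↦ 0  <
a = 1, b = 2 ↦ 1  <
a = 1, b = 3 ↦ 2  ≥
a = 2, b = 0 ↦ 0  <
a = 2, b = 1 ↦ 0  <
a = 2, b = 2 ↦ 0  <
a = 2, b = 3 ↦ 1  <
a = 3, b = 0 ↦ 0  <
a = 3, b = 1 ↦ 0  <
a = 3, b = 2 ↦ 0  <
a = 3, b = 3 ↦ 0  <
So 3 of the 16 assignments meet the threshold.

3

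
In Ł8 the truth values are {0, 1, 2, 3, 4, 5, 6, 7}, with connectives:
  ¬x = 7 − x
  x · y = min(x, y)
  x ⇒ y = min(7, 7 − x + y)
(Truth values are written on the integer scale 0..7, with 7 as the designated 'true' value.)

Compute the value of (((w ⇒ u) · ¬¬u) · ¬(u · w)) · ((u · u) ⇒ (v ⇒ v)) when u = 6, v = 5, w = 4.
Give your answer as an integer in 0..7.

w ⇒ u = 4 ⇒ 6 = 7
¬u = ¬6 = 1
¬¬u = ¬1 = 6
(w ⇒ u) · ¬¬u = 7 · 6 = 6
u · w = 6 · 4 = 4
¬(u · w) = ¬4 = 3
((w ⇒ u) · ¬¬u) · ¬(u · w) = 6 · 3 = 3
u · u = 6 · 6 = 6
v ⇒ v = 5 ⇒ 5 = 7
(u · u) ⇒ (v ⇒ v) = 6 ⇒ 7 = 7
(((w ⇒ u) · ¬¬u) · ¬(u · w)) · ((u · u) ⇒ (v ⇒ v)) = 3 · 7 = 3

3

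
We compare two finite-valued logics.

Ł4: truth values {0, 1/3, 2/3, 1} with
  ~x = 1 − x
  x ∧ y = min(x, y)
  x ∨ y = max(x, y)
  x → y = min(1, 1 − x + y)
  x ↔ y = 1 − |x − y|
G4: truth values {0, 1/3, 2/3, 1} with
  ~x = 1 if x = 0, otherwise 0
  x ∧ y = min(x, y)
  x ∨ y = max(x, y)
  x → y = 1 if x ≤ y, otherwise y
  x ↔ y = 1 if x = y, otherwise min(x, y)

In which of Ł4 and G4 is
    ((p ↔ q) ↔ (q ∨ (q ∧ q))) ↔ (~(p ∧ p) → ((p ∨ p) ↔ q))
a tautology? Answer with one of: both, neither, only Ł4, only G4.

In Ł4: at p = 0, q = 0 the value is 0 — not a tautology.
In G4: at p = 0, q = 0 the value is 0 — not a tautology.

neither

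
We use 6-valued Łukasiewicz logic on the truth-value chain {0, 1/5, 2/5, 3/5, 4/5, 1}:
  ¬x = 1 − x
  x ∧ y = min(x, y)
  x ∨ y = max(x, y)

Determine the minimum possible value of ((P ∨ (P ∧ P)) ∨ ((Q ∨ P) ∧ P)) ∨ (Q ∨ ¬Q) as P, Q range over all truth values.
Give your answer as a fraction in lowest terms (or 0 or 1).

3/5

Take P = 0, Q = 2/5:
P ∧ P = 0 ∧ 0 = 0
P ∨ (P ∧ P) = 0 ∨ 0 = 0
Q ∨ P = 2/5 ∨ 0 = 2/5
(Q ∨ P) ∧ P = 2/5 ∧ 0 = 0
(P ∨ (P ∧ P)) ∨ ((Q ∨ P) ∧ P) = 0 ∨ 0 = 0
¬Q = ¬2/5 = 3/5
Q ∨ ¬Q = 2/5 ∨ 3/5 = 3/5
((P ∨ (P ∧ P)) ∨ ((Q ∨ P) ∧ P)) ∨ (Q ∨ ¬Q) = 0 ∨ 3/5 = 3/5
No assignment yields a value below 3/5, so this is the minimum.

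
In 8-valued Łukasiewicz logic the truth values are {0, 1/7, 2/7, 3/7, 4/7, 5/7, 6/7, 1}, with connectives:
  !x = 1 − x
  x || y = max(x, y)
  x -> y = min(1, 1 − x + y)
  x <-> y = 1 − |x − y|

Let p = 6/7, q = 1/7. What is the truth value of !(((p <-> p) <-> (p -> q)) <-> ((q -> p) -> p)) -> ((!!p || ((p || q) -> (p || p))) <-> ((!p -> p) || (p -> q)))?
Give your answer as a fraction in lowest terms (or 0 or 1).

p <-> p = 6/7 <-> 6/7 = 1
p -> q = 6/7 -> 1/7 = 2/7
(p <-> p) <-> (p -> q) = 1 <-> 2/7 = 2/7
q -> p = 1/7 -> 6/7 = 1
(q -> p) -> p = 1 -> 6/7 = 6/7
((p <-> p) <-> (p -> q)) <-> ((q -> p) -> p) = 2/7 <-> 6/7 = 3/7
!(((p <-> p) <-> (p -> q)) <-> ((q -> p) -> p)) = !3/7 = 4/7
!p = !6/7 = 1/7
!!p = !1/7 = 6/7
p || q = 6/7 || 1/7 = 6/7
p || p = 6/7 || 6/7 = 6/7
(p || q) -> (p || p) = 6/7 -> 6/7 = 1
!!p || ((p || q) -> (p || p)) = 6/7 || 1 = 1
!p = !6/7 = 1/7
!p -> p = 1/7 -> 6/7 = 1
p -> q = 6/7 -> 1/7 = 2/7
(!p -> p) || (p -> q) = 1 || 2/7 = 1
(!!p || ((p || q) -> (p || p))) <-> ((!p -> p) || (p -> q)) = 1 <-> 1 = 1
!(((p <-> p) <-> (p -> q)) <-> ((q -> p) -> p)) -> ((!!p || ((p || q) -> (p || p))) <-> ((!p -> p) || (p -> q))) = 4/7 -> 1 = 1

1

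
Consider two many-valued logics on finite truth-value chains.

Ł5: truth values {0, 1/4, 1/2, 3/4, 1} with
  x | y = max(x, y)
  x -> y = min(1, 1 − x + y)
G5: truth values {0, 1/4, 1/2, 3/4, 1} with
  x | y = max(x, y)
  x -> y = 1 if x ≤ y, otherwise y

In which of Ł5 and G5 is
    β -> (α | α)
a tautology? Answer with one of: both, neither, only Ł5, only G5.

In Ł5: at α = 0, β = 1/4 the value is 3/4 — not a tautology.
In G5: at α = 0, β = 1/4 the value is 0 — not a tautology.

neither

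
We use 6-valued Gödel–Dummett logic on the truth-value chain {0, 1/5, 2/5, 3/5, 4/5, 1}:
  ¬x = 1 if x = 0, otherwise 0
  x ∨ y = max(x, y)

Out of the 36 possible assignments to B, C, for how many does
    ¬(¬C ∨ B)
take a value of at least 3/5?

5

value 1: 5 assignments (counts)
value 0: 31 assignments
So 5 of the 36 assignments meet the threshold.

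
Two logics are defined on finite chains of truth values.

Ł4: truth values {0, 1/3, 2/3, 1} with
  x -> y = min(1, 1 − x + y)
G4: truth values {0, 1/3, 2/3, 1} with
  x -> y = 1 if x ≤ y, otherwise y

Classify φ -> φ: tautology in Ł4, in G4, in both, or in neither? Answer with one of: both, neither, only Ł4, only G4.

both

In Ł4: every assignment gives 1 — tautology.
In G4: every assignment gives 1 — tautology.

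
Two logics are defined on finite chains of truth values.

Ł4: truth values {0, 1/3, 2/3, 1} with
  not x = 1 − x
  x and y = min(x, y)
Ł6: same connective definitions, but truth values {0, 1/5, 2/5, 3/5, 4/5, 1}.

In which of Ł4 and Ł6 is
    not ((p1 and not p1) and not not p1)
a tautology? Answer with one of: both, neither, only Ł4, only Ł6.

neither

In Ł4: at p1 = 1/3 the value is 2/3 — not a tautology.
In Ł6: at p1 = 1/5 the value is 4/5 — not a tautology.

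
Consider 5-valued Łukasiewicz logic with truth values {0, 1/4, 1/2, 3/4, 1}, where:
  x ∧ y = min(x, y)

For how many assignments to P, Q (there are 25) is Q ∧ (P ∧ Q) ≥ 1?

value 1: 1 assignment (counts)
value 3/4: 3 assignments
value 1/2: 5 assignments
value 1/4: 7 assignments
value 0: 9 assignments
So 1 of the 25 assignments meets the threshold.

1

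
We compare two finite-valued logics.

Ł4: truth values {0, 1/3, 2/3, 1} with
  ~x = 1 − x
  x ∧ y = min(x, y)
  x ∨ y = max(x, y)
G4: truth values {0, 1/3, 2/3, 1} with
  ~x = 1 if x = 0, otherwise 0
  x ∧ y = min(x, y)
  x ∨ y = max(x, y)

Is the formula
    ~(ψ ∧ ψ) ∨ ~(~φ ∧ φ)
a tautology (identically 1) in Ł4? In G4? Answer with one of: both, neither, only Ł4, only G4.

In Ł4: at φ = 1/3, ψ = 1/3 the value is 2/3 — not a tautology.
In G4: every assignment gives 1 — tautology.

only G4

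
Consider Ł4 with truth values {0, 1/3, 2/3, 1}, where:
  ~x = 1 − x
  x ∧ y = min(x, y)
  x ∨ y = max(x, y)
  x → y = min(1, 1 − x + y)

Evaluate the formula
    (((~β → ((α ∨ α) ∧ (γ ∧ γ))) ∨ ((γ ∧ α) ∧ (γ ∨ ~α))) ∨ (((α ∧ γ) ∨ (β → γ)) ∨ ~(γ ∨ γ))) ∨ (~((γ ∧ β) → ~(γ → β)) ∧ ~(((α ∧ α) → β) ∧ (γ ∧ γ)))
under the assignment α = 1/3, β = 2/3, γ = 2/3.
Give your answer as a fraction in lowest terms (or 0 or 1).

1

~β = ~2/3 = 1/3
α ∨ α = 1/3 ∨ 1/3 = 1/3
γ ∧ γ = 2/3 ∧ 2/3 = 2/3
(α ∨ α) ∧ (γ ∧ γ) = 1/3 ∧ 2/3 = 1/3
~β → ((α ∨ α) ∧ (γ ∧ γ)) = 1/3 → 1/3 = 1
γ ∧ α = 2/3 ∧ 1/3 = 1/3
~α = ~1/3 = 2/3
γ ∨ ~α = 2/3 ∨ 2/3 = 2/3
(γ ∧ α) ∧ (γ ∨ ~α) = 1/3 ∧ 2/3 = 1/3
(~β → ((α ∨ α) ∧ (γ ∧ γ))) ∨ ((γ ∧ α) ∧ (γ ∨ ~α)) = 1 ∨ 1/3 = 1
α ∧ γ = 1/3 ∧ 2/3 = 1/3
β → γ = 2/3 → 2/3 = 1
(α ∧ γ) ∨ (β → γ) = 1/3 ∨ 1 = 1
γ ∨ γ = 2/3 ∨ 2/3 = 2/3
~(γ ∨ γ) = ~2/3 = 1/3
((α ∧ γ) ∨ (β → γ)) ∨ ~(γ ∨ γ) = 1 ∨ 1/3 = 1
((~β → ((α ∨ α) ∧ (γ ∧ γ))) ∨ ((γ ∧ α) ∧ (γ ∨ ~α))) ∨ (((α ∧ γ) ∨ (β → γ)) ∨ ~(γ ∨ γ)) = 1 ∨ 1 = 1
γ ∧ β = 2/3 ∧ 2/3 = 2/3
γ → β = 2/3 → 2/3 = 1
~(γ → β) = ~1 = 0
(γ ∧ β) → ~(γ → β) = 2/3 → 0 = 1/3
~((γ ∧ β) → ~(γ → β)) = ~1/3 = 2/3
α ∧ α = 1/3 ∧ 1/3 = 1/3
(α ∧ α) → β = 1/3 → 2/3 = 1
γ ∧ γ = 2/3 ∧ 2/3 = 2/3
((α ∧ α) → β) ∧ (γ ∧ γ) = 1 ∧ 2/3 = 2/3
~(((α ∧ α) → β) ∧ (γ ∧ γ)) = ~2/3 = 1/3
~((γ ∧ β) → ~(γ → β)) ∧ ~(((α ∧ α) → β) ∧ (γ ∧ γ)) = 2/3 ∧ 1/3 = 1/3
(((~β → ((α ∨ α) ∧ (γ ∧ γ))) ∨ ((γ ∧ α) ∧ (γ ∨ ~α))) ∨ (((α ∧ γ) ∨ (β → γ)) ∨ ~(γ ∨ γ))) ∨ (~((γ ∧ β) → ~(γ → β)) ∧ ~(((α ∧ α) → β) ∧ (γ ∧ γ))) = 1 ∨ 1/3 = 1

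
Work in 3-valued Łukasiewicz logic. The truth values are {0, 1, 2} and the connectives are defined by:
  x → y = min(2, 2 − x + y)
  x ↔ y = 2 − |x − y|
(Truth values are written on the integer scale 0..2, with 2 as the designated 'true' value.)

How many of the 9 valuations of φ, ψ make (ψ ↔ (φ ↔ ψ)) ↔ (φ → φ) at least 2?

φ = 0, ψ = 0 ↦ 0  <
φ = 0, ψ = 1 ↦ 2  ≥
φ = 0, ψ = 2 ↦ 0  <
φ = 1, ψ = 0 ↦ 1  <
φ = 1, ψ = 1 ↦ 1  <
φ = 1, ψ = 2 ↦ 1  <
φ = 2, ψ = 0 ↦ 2  ≥
φ = 2, ψ = 1 ↦ 2  ≥
φ = 2, ψ = 2 ↦ 2  ≥
So 4 of the 9 assignments meet the threshold.

4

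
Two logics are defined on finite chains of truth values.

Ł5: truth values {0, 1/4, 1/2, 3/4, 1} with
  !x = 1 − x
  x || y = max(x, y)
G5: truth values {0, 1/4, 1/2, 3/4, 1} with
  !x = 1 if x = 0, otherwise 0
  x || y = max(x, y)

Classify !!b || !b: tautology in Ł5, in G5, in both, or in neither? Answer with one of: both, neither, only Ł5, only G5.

In Ł5: at b = 1/4 the value is 3/4 — not a tautology.
In G5: every assignment gives 1 — tautology.

only G5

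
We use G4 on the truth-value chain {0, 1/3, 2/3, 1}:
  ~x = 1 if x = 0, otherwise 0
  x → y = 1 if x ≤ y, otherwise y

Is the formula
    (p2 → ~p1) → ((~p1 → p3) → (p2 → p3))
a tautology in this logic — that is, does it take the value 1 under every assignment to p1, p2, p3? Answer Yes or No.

At p1 = 2/3, p2 = 1/3, p3 = 0, for instance:
~p1 = ~2/3 = 0
p2 → ~p1 = 1/3 → 0 = 0
~p1 → p3 = 0 → 0 = 1
p2 → p3 = 1/3 → 0 = 0
(~p1 → p3) → (p2 → p3) = 1 → 0 = 0
(p2 → ~p1) → ((~p1 → p3) → (p2 → p3)) = 0 → 0 = 1
and checking the remaining 63 assignments likewise gives ≥ 1 in every case.

Yes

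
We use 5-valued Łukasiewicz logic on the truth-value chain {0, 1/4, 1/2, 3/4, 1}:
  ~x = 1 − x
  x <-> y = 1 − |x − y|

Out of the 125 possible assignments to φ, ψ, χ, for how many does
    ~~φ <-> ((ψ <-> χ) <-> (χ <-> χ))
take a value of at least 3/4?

value 1: 25 assignments (counts)
value 3/4: 43 assignments (counts)
value 1/2: 31 assignments
value 1/4: 19 assignments
value 0: 7 assignments
So 68 of the 125 assignments meet the threshold.

68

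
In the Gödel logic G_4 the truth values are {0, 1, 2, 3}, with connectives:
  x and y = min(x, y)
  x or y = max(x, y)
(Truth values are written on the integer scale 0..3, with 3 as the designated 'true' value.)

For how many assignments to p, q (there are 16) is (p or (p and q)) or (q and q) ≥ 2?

12

p = 0, q = 0 ↦ 0  <
p = 0, q = 1 ↦ 1  <
p = 0, q = 2 ↦ 2  ≥
p = 0, q = 3 ↦ 3  ≥
p = 1, q = 0 ↦ 1  <
p = 1, q = 1 ↦ 1  <
p = 1, q = 2 ↦ 2  ≥
p = 1, q = 3 ↦ 3  ≥
p = 2, q = 0 ↦ 2  ≥
p = 2, q = 1 ↦ 2  ≥
p = 2, q = 2 ↦ 2  ≥
p = 2, q = 3 ↦ 3  ≥
p = 3, q = 0 ↦ 3  ≥
p = 3, q = 1 ↦ 3  ≥
p = 3, q = 2 ↦ 3  ≥
p = 3, q = 3 ↦ 3  ≥
So 12 of the 16 assignments meet the threshold.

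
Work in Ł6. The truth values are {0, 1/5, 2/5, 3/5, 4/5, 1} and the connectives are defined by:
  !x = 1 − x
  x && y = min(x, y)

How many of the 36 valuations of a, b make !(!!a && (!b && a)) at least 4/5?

value 1: 11 assignments (counts)
value 4/5: 9 assignments (counts)
value 3/5: 7 assignments
value 2/5: 5 assignments
value 1/5: 3 assignments
value 0: 1 assignment
So 20 of the 36 assignments meet the threshold.

20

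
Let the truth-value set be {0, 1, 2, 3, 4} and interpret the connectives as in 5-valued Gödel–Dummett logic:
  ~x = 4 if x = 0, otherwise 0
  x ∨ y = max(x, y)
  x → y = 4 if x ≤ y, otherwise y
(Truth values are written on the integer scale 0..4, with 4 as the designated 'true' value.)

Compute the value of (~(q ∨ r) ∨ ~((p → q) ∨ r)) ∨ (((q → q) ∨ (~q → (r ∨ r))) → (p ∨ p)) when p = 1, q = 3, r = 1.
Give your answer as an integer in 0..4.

1

q ∨ r = 3 ∨ 1 = 3
~(q ∨ r) = ~3 = 0
p → q = 1 → 3 = 4
(p → q) ∨ r = 4 ∨ 1 = 4
~((p → q) ∨ r) = ~4 = 0
~(q ∨ r) ∨ ~((p → q) ∨ r) = 0 ∨ 0 = 0
q → q = 3 → 3 = 4
~q = ~3 = 0
r ∨ r = 1 ∨ 1 = 1
~q → (r ∨ r) = 0 → 1 = 4
(q → q) ∨ (~q → (r ∨ r)) = 4 ∨ 4 = 4
p ∨ p = 1 ∨ 1 = 1
((q → q) ∨ (~q → (r ∨ r))) → (p ∨ p) = 4 → 1 = 1
(~(q ∨ r) ∨ ~((p → q) ∨ r)) ∨ (((q → q) ∨ (~q → (r ∨ r))) → (p ∨ p)) = 0 ∨ 1 = 1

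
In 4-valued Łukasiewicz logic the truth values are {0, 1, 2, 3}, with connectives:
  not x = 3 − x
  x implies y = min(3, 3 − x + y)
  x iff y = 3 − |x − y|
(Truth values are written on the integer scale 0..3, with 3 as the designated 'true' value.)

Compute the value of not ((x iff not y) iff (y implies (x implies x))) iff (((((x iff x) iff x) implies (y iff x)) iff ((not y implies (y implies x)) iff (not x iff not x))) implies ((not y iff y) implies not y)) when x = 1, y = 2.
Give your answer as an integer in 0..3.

1

not y = not 2 = 1
x iff not y = 1 iff 1 = 3
x implies x = 1 implies 1 = 3
y implies (x implies x) = 2 implies 3 = 3
(x iff not y) iff (y implies (x implies x)) = 3 iff 3 = 3
not ((x iff not y) iff (y implies (x implies x))) = not 3 = 0
x iff x = 1 iff 1 = 3
(x iff x) iff x = 3 iff 1 = 1
y iff x = 2 iff 1 = 2
((x iff x) iff x) implies (y iff x) = 1 implies 2 = 3
not y = not 2 = 1
y implies x = 2 implies 1 = 2
not y implies (y implies x) = 1 implies 2 = 3
not x = not 1 = 2
not x = not 1 = 2
not x iff not x = 2 iff 2 = 3
(not y implies (y implies x)) iff (not x iff not x) = 3 iff 3 = 3
(((x iff x) iff x) implies (y iff x)) iff ((not y implies (y implies x)) iff (not x iff not x)) = 3 iff 3 = 3
not y = not 2 = 1
not y iff y = 1 iff 2 = 2
not y = not 2 = 1
(not y iff y) implies not y = 2 implies 1 = 2
((((x iff x) iff x) implies (y iff x)) iff ((not y implies (y implies x)) iff (not x iff not x))) implies ((not y iff y) implies not y) = 3 implies 2 = 2
not ((x iff not y) iff (y implies (x implies x))) iff (((((x iff x) iff x) implies (y iff x)) iff ((not y implies (y implies x)) iff (not x iff not x))) implies ((not y iff y) implies not y)) = 0 iff 2 = 1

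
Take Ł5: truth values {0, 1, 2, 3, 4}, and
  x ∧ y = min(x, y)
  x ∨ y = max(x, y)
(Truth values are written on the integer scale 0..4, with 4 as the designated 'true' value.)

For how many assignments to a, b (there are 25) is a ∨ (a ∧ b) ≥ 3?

10

value 4: 5 assignments (counts)
value 3: 5 assignments (counts)
value 2: 5 assignments
value 1: 5 assignments
value 0: 5 assignments
So 10 of the 25 assignments meet the threshold.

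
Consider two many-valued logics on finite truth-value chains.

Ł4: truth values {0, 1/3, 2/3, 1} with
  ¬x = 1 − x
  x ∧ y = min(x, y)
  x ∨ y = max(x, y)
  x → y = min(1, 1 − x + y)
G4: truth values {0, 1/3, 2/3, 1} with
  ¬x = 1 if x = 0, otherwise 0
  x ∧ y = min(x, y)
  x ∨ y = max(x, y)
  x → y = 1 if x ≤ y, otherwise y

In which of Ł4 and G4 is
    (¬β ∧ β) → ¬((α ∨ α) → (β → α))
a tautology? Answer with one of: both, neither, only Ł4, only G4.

In Ł4: at α = 0, β = 1/3 the value is 2/3 — not a tautology.
In G4: every assignment gives 1 — tautology.

only G4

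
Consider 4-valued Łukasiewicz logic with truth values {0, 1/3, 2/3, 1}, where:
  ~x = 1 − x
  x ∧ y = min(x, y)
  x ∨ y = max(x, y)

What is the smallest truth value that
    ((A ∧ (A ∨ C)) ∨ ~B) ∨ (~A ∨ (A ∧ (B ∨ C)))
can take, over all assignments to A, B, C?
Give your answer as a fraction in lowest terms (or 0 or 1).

2/3

Take A = 1/3, B = 1/3, C = 0:
A ∨ C = 1/3 ∨ 0 = 1/3
A ∧ (A ∨ C) = 1/3 ∧ 1/3 = 1/3
~B = ~1/3 = 2/3
(A ∧ (A ∨ C)) ∨ ~B = 1/3 ∨ 2/3 = 2/3
~A = ~1/3 = 2/3
B ∨ C = 1/3 ∨ 0 = 1/3
A ∧ (B ∨ C) = 1/3 ∧ 1/3 = 1/3
~A ∨ (A ∧ (B ∨ C)) = 2/3 ∨ 1/3 = 2/3
((A ∧ (A ∨ C)) ∨ ~B) ∨ (~A ∨ (A ∧ (B ∨ C))) = 2/3 ∨ 2/3 = 2/3
No assignment yields a value below 2/3, so this is the minimum.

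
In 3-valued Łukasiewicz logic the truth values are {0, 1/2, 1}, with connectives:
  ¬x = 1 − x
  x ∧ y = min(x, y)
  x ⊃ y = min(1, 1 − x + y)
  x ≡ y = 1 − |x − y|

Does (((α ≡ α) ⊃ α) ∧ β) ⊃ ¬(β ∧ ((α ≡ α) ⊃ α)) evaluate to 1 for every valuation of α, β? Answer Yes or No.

No

Counterexample: take α = 1, β = 1.
α ≡ α = 1 ≡ 1 = 1
(α ≡ α) ⊃ α = 1 ⊃ 1 = 1
((α ≡ α) ⊃ α) ∧ β = 1 ∧ 1 = 1
β ∧ ((α ≡ α) ⊃ α) = 1 ∧ 1 = 1
¬(β ∧ ((α ≡ α) ⊃ α)) = ¬1 = 0
(((α ≡ α) ⊃ α) ∧ β) ⊃ ¬(β ∧ ((α ≡ α) ⊃ α)) = 1 ⊃ 0 = 0
This gives 0 ≠ 1.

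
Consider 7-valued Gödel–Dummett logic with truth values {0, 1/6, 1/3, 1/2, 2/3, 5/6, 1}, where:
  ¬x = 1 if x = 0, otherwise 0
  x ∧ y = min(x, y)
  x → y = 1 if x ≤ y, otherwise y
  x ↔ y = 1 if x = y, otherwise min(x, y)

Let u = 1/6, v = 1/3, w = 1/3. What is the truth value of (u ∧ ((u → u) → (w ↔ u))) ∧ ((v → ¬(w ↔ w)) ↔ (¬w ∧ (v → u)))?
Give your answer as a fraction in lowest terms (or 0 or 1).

u → u = 1/6 → 1/6 = 1
w ↔ u = 1/3 ↔ 1/6 = 1/6
(u → u) → (w ↔ u) = 1 → 1/6 = 1/6
u ∧ ((u → u) → (w ↔ u)) = 1/6 ∧ 1/6 = 1/6
w ↔ w = 1/3 ↔ 1/3 = 1
¬(w ↔ w) = ¬1 = 0
v → ¬(w ↔ w) = 1/3 → 0 = 0
¬w = ¬1/3 = 0
v → u = 1/3 → 1/6 = 1/6
¬w ∧ (v → u) = 0 ∧ 1/6 = 0
(v → ¬(w ↔ w)) ↔ (¬w ∧ (v → u)) = 0 ↔ 0 = 1
(u ∧ ((u → u) → (w ↔ u))) ∧ ((v → ¬(w ↔ w)) ↔ (¬w ∧ (v → u))) = 1/6 ∧ 1 = 1/6

1/6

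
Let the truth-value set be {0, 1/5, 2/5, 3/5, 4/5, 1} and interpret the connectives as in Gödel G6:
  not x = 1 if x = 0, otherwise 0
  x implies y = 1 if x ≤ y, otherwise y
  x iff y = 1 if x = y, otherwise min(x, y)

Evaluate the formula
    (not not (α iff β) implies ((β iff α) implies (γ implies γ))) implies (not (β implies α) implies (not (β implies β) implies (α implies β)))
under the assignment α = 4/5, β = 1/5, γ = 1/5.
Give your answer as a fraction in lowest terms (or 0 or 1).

1

α iff β = 4/5 iff 1/5 = 1/5
not (α iff β) = not 1/5 = 0
not not (α iff β) = not 0 = 1
β iff α = 1/5 iff 4/5 = 1/5
γ implies γ = 1/5 implies 1/5 = 1
(β iff α) implies (γ implies γ) = 1/5 implies 1 = 1
not not (α iff β) implies ((β iff α) implies (γ implies γ)) = 1 implies 1 = 1
β implies α = 1/5 implies 4/5 = 1
not (β implies α) = not 1 = 0
β implies β = 1/5 implies 1/5 = 1
not (β implies β) = not 1 = 0
α implies β = 4/5 implies 1/5 = 1/5
not (β implies β) implies (α implies β) = 0 implies 1/5 = 1
not (β implies α) implies (not (β implies β) implies (α implies β)) = 0 implies 1 = 1
(not not (α iff β) implies ((β iff α) implies (γ implies γ))) implies (not (β implies α) implies (not (β implies β) implies (α implies β))) = 1 implies 1 = 1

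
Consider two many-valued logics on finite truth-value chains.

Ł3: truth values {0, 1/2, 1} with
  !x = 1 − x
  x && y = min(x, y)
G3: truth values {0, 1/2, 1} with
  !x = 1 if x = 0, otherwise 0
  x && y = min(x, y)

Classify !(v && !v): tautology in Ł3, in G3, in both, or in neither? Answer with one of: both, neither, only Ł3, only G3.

only G3

In Ł3: at v = 1/2 the value is 1/2 — not a tautology.
In G3: every assignment gives 1 — tautology.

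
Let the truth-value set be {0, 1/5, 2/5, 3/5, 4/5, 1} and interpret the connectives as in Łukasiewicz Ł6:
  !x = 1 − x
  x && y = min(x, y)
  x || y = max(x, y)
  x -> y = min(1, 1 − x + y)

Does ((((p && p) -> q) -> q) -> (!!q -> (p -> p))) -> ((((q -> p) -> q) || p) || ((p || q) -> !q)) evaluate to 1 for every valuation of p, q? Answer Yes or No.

No

Counterexample: take p = 2/5, q = 3/5.
p && p = 2/5 && 2/5 = 2/5
(p && p) -> q = 2/5 -> 3/5 = 1
((p && p) -> q) -> q = 1 -> 3/5 = 3/5
!q = !3/5 = 2/5
!!q = !2/5 = 3/5
p -> p = 2/5 -> 2/5 = 1
!!q -> (p -> p) = 3/5 -> 1 = 1
(((p && p) -> q) -> q) -> (!!q -> (p -> p)) = 3/5 -> 1 = 1
q -> p = 3/5 -> 2/5 = 4/5
(q -> p) -> q = 4/5 -> 3/5 = 4/5
((q -> p) -> q) || p = 4/5 || 2/5 = 4/5
p || q = 2/5 || 3/5 = 3/5
!q = !3/5 = 2/5
(p || q) -> !q = 3/5 -> 2/5 = 4/5
(((q -> p) -> q) || p) || ((p || q) -> !q) = 4/5 || 4/5 = 4/5
((((p && p) -> q) -> q) -> (!!q -> (p -> p))) -> ((((q -> p) -> q) || p) || ((p || q) -> !q)) = 1 -> 4/5 = 4/5
This gives 4/5 ≠ 1.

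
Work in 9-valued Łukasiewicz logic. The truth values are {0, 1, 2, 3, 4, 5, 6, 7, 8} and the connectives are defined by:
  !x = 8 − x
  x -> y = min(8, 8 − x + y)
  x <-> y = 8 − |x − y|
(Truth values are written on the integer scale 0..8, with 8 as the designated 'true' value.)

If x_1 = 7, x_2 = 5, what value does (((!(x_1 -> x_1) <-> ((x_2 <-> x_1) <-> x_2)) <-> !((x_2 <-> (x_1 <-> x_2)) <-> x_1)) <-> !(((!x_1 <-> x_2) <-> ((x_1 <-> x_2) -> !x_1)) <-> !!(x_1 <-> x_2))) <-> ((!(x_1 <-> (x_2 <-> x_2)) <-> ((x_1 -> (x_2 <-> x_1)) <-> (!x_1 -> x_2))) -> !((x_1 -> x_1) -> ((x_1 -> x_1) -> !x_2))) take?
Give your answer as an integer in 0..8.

2

x_1 -> x_1 = 7 -> 7 = 8
!(x_1 -> x_1) = !8 = 0
x_2 <-> x_1 = 5 <-> 7 = 6
(x_2 <-> x_1) <-> x_2 = 6 <-> 5 = 7
!(x_1 -> x_1) <-> ((x_2 <-> x_1) <-> x_2) = 0 <-> 7 = 1
x_1 <-> x_2 = 7 <-> 5 = 6
x_2 <-> (x_1 <-> x_2) = 5 <-> 6 = 7
(x_2 <-> (x_1 <-> x_2)) <-> x_1 = 7 <-> 7 = 8
!((x_2 <-> (x_1 <-> x_2)) <-> x_1) = !8 = 0
(!(x_1 -> x_1) <-> ((x_2 <-> x_1) <-> x_2)) <-> !((x_2 <-> (x_1 <-> x_2)) <-> x_1) = 1 <-> 0 = 7
!x_1 = !7 = 1
!x_1 <-> x_2 = 1 <-> 5 = 4
x_1 <-> x_2 = 7 <-> 5 = 6
!x_1 = !7 = 1
(x_1 <-> x_2) -> !x_1 = 6 -> 1 = 3
(!x_1 <-> x_2) <-> ((x_1 <-> x_2) -> !x_1) = 4 <-> 3 = 7
x_1 <-> x_2 = 7 <-> 5 = 6
!(x_1 <-> x_2) = !6 = 2
!!(x_1 <-> x_2) = !2 = 6
((!x_1 <-> x_2) <-> ((x_1 <-> x_2) -> !x_1)) <-> !!(x_1 <-> x_2) = 7 <-> 6 = 7
!(((!x_1 <-> x_2) <-> ((x_1 <-> x_2) -> !x_1)) <-> !!(x_1 <-> x_2)) = !7 = 1
((!(x_1 -> x_1) <-> ((x_2 <-> x_1) <-> x_2)) <-> !((x_2 <-> (x_1 <-> x_2)) <-> x_1)) <-> !(((!x_1 <-> x_2) <-> ((x_1 <-> x_2) -> !x_1)) <-> !!(x_1 <-> x_2)) = 7 <-> 1 = 2
x_2 <-> x_2 = 5 <-> 5 = 8
x_1 <-> (x_2 <-> x_2) = 7 <-> 8 = 7
!(x_1 <-> (x_2 <-> x_2)) = !7 = 1
x_2 <-> x_1 = 5 <-> 7 = 6
x_1 -> (x_2 <-> x_1) = 7 -> 6 = 7
!x_1 = !7 = 1
!x_1 -> x_2 = 1 -> 5 = 8
(x_1 -> (x_2 <-> x_1)) <-> (!x_1 -> x_2) = 7 <-> 8 = 7
!(x_1 <-> (x_2 <-> x_2)) <-> ((x_1 -> (x_2 <-> x_1)) <-> (!x_1 -> x_2)) = 1 <-> 7 = 2
x_1 -> x_1 = 7 -> 7 = 8
x_1 -> x_1 = 7 -> 7 = 8
!x_2 = !5 = 3
(x_1 -> x_1) -> !x_2 = 8 -> 3 = 3
(x_1 -> x_1) -> ((x_1 -> x_1) -> !x_2) = 8 -> 3 = 3
!((x_1 -> x_1) -> ((x_1 -> x_1) -> !x_2)) = !3 = 5
(!(x_1 <-> (x_2 <-> x_2)) <-> ((x_1 -> (x_2 <-> x_1)) <-> (!x_1 -> x_2))) -> !((x_1 -> x_1) -> ((x_1 -> x_1) -> !x_2)) = 2 -> 5 = 8
(((!(x_1 -> x_1) <-> ((x_2 <-> x_1) <-> x_2)) <-> !((x_2 <-> (x_1 <-> x_2)) <-> x_1)) <-> !(((!x_1 <-> x_2) <-> ((x_1 <-> x_2) -> !x_1)) <-> !!(x_1 <-> x_2))) <-> ((!(x_1 <-> (x_2 <-> x_2)) <-> ((x_1 -> (x_2 <-> x_1)) <-> (!x_1 -> x_2))) -> !((x_1 -> x_1) -> ((x_1 -> x_1) -> !x_2))) = 2 <-> 8 = 2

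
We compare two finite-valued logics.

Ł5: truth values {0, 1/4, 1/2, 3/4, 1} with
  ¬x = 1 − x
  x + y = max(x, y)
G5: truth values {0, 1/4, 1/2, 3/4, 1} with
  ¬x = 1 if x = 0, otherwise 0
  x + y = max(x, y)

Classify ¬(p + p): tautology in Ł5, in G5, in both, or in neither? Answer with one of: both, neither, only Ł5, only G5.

neither

In Ł5: at p = 1/4 the value is 3/4 — not a tautology.
In G5: at p = 1/4 the value is 0 — not a tautology.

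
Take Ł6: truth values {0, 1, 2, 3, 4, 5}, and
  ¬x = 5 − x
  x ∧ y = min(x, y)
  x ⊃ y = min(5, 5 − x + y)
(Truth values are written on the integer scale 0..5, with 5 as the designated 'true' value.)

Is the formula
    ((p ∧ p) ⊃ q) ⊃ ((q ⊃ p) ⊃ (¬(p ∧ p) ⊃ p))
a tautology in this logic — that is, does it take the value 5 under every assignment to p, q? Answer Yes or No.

No

Counterexample: take p = 0, q = 0.
p ∧ p = 0 ∧ 0 = 0
(p ∧ p) ⊃ q = 0 ⊃ 0 = 5
q ⊃ p = 0 ⊃ 0 = 5
p ∧ p = 0 ∧ 0 = 0
¬(p ∧ p) = ¬0 = 5
¬(p ∧ p) ⊃ p = 5 ⊃ 0 = 0
(q ⊃ p) ⊃ (¬(p ∧ p) ⊃ p) = 5 ⊃ 0 = 0
((p ∧ p) ⊃ q) ⊃ ((q ⊃ p) ⊃ (¬(p ∧ p) ⊃ p)) = 5 ⊃ 0 = 0
This gives 0 ≠ 5.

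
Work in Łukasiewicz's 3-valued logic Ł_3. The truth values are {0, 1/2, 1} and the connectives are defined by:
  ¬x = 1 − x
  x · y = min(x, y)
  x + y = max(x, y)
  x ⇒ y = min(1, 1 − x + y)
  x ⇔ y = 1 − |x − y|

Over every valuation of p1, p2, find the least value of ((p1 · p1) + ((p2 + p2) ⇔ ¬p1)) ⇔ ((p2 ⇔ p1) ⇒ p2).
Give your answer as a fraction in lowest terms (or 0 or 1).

1/2

Take p1 = 0, p2 = 1/2:
p1 · p1 = 0 · 0 = 0
p2 + p2 = 1/2 + 1/2 = 1/2
¬p1 = ¬0 = 1
(p2 + p2) ⇔ ¬p1 = 1/2 ⇔ 1 = 1/2
(p1 · p1) + ((p2 + p2) ⇔ ¬p1) = 0 + 1/2 = 1/2
p2 ⇔ p1 = 1/2 ⇔ 0 = 1/2
(p2 ⇔ p1) ⇒ p2 = 1/2 ⇒ 1/2 = 1
((p1 · p1) + ((p2 + p2) ⇔ ¬p1)) ⇔ ((p2 ⇔ p1) ⇒ p2) = 1/2 ⇔ 1 = 1/2
No assignment yields a value below 1/2, so this is the minimum.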